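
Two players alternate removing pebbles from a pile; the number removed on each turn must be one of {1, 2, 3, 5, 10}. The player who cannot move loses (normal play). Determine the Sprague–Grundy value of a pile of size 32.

0

G(0) = 0
G(1) = mex{0} = 1
G(2) = mex{1,0} = 2
G(3) = mex{2,1,0} = 3
G(4) = mex{3,2,1} = 0
G(5) = mex{0,3,2,0} = 1
G(6) = mex{1,0,3,1} = 2
G(7) = mex{2,1,0,2} = 3
G(8) = mex{3,2,1,3} = 0
G(9) = mex{0,3,2,0} = 1
G(10) = mex{1,0,3,1,0} = 2
G(11) = mex{2,1,0,2,1} = 3
G(12) = mex{3,2,1,3,2} = 0
G(13) = mex{0,3,2,0,3} = 1
G(14) = mex{1,0,3,1,0} = 2
G(15) = mex{2,1,0,2,1} = 3
G(16) = mex{3,2,1,3,2} = 0
G(17) = mex{0,3,2,0,3} = 1
G(18) = mex{1,0,3,1,0} = 2
G(19) = mex{2,1,0,2,1} = 3
G(20) = mex{3,2,1,3,2} = 0
G(21) = mex{0,3,2,0,3} = 1
G(22) = mex{1,0,3,1,0} = 2
G(23) = mex{2,1,0,2,1} = 3
G(24) = mex{3,2,1,3,2} = 0
G(25) = mex{0,3,2,0,3} = 1
G(26) = mex{1,0,3,1,0} = 2
G(27) = mex{2,1,0,2,1} = 3
G(28) = mex{3,2,1,3,2} = 0
G(29) = mex{0,3,2,0,3} = 1
G(30) = mex{1,0,3,1,0} = 2
G(31) = mex{2,1,0,2,1} = 3
G(32) = mex{3,2,1,3,2} = 0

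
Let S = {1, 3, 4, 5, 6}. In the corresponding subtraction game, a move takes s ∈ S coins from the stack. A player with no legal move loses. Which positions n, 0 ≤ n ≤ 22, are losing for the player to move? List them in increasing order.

0, 2, 9, 11, 18, 20

n :  0  1  2  3  4  5  6  7  8  9 10 11 12 13 14 15 16 17 18 19 20 21 22
G :  0  1  0  1  2  3  2  3  4  0  1  0  1  2  3  2  3  4  0  1  0  1  2
P-positions are exactly the n with G(n) = 0.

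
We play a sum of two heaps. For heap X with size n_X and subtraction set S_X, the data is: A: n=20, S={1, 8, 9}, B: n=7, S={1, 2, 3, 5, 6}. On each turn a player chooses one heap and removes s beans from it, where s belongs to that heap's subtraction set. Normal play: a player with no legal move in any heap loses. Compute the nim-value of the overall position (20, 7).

Heap A, S = {1, 8, 9}:
G(0) = 0
G(1) = mex{0} = 1
G(2) = mex{1} = 0
G(3) = mex{0} = 1
G(4) = mex{1} = 0
G(5) = mex{0} = 1
G(6) = mex{1} = 0
G(7) = mex{0} = 1
G(8) = mex{1,0} = 2
G(9) = mex{2,1,0} = 3
G(10) = mex{3,0,1} = 2
G(11) = mex{2,1,0} = 3
G(12) = mex{3,0,1} = 2
G(13) = mex{2,1,0} = 3
G(14) = mex{3,0,1} = 2
G(15) = mex{2,1,0} = 3
G(16) = mex{3,2,1} = 0
G(17) = mex{0,3,2} = 1
G(18) = mex{1,2,3} = 0
G(19) = mex{0,3,2} = 1
G(20) = mex{1,2,3} = 0
G_A(20) = 0.
Heap B, S = {1, 2, 3, 5, 6}:
n : 0 1 2 3 4 5 6 7
G : 0 1 2 3 0 1 2 3
G_B(7) = 3.
Combined Grundy value = 0 ⊕ 3 = 3.

3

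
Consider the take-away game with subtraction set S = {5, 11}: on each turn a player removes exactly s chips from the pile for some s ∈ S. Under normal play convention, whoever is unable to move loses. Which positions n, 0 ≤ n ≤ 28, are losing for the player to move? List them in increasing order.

n :  0  1  2  3  4  5  6  7  8  9 10 11 12 13 14 15 16 17 18 19 20 21 22 23 24 25 26 27 28
G :  0  0  0  0  0  1  1  1  1  1  0  2  2  2  2  1  0  0  0  0  0  1  1  1  1  1  0  2  2
P-positions are exactly the n with G(n) = 0.

0, 1, 2, 3, 4, 10, 16, 17, 18, 19, 20, 26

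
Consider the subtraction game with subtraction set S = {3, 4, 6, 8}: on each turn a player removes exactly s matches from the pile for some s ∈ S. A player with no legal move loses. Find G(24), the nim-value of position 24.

n :  0  1  2  3  4  5  6  7  8  9 10 11 12 13 14 15 16 17 18 19 20 21 22 23 24
G :  0  0  0  1  1  1  2  2  2  3  3  0  0  0  1  1  1  2  2  2  3  3  0  0  0

0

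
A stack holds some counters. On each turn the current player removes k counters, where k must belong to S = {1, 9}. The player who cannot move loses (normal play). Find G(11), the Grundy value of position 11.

1

G(0) = 0
G(1) = mex{0} = 1
G(2) = mex{1} = 0
G(3) = mex{0} = 1
G(4) = mex{1} = 0
G(5) = mex{0} = 1
G(6) = mex{1} = 0
G(7) = mex{0} = 1
G(8) = mex{1} = 0
G(9) = mex{0,0} = 1
G(10) = mex{1,1} = 0
G(11) = mex{0,0} = 1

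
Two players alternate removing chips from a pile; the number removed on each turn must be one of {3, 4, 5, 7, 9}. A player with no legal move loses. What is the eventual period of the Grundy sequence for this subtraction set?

G(0) = 0
G(1) = mex{} = 0
G(2) = mex{} = 0
G(3) = mex{0} = 1
G(4) = mex{0,0} = 1
G(5) = mex{0,0,0} = 1
G(6) = mex{1,0,0} = 2
G(7) = mex{1,1,0,0} = 2
G(8) = mex{1,1,1,0} = 2
G(9) = mex{2,1,1,0,0} = 3
G(10) = mex{2,2,1,1,0} = 3
G(11) = mex{2,2,2,1,0} = 3
G(12) = mex{3,2,2,1,1} = 0
G(13) = mex{3,3,2,2,1} = 0
G(14) = mex{3,3,3,2,1} = 0
G(15) = mex{0,3,3,2,2} = 1
G(16) = mex{0,0,3,3,2} = 1
G(17) = mex{0,0,0,3,2} = 1
G(18) = mex{1,0,0,3,3} = 2
G(19) = mex{1,1,0,0,3} = 2
G(20) = mex{1,1,1,0,3} = 2
G(21) = mex{2,1,1,0,0} = 3
G(22) = mex{2,2,1,1,0} = 3
G(23) = mex{2,2,2,1,0} = 3
G(24) = mex{3,2,2,1,1} = 0
G(25) = mex{3,3,2,2,1} = 0
G(n+12) = G(n) holds for n = 0,…,8 (a full window of length max(S) = 9), so the sequence is purely periodic with period 12.

12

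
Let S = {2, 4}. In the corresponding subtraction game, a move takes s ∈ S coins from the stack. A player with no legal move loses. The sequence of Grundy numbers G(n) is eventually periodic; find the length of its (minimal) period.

6

n :  0  1  2  3  4  5  6  7  8  9 10 11 12 13 14
G :  0  0  1  1  2  2  0  0  1  1  2  2  0  0  1
G(n+6) = G(n) holds for n = 0,…,3 (a full window of length max(S) = 4), so the sequence is purely periodic with period 6.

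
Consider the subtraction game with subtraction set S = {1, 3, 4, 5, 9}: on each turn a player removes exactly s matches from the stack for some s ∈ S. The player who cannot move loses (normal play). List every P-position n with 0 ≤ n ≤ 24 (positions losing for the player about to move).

G(0) = 0
G(1) = mex{0} = 1
G(2) = mex{1} = 0
G(3) = mex{0,0} = 1
G(4) = mex{1,1,0} = 2
G(5) = mex{2,0,1,0} = 3
G(6) = mex{3,1,0,1} = 2
G(7) = mex{2,2,1,0} = 3
G(8) = mex{3,3,2,1} = 0
G(9) = mex{0,2,3,2,0} = 1
G(10) = mex{1,3,2,3,1} = 0
G(11) = mex{0,0,3,2,0} = 1
G(12) = mex{1,1,0,3,1} = 2
G(13) = mex{2,0,1,0,2} = 3
G(14) = mex{3,1,0,1,3} = 2
G(15) = mex{2,2,1,0,2} = 3
G(16) = mex{3,3,2,1,3} = 0
G(17) = mex{0,2,3,2,0} = 1
G(18) = mex{1,3,2,3,1} = 0
G(19) = mex{0,0,3,2,0} = 1
G(20) = mex{1,1,0,3,1} = 2
G(21) = mex{2,0,1,0,2} = 3
G(22) = mex{3,1,0,1,3} = 2
G(23) = mex{2,2,1,0,2} = 3
G(24) = mex{3,3,2,1,3} = 0
P-positions are exactly the n with G(n) = 0.

0, 2, 8, 10, 16, 18, 24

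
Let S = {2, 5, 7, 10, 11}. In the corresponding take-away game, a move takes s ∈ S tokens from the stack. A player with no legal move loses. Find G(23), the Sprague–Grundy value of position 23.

n :  0  1  2  3  4  5  6  7  8  9 10 11 12 13 14 15 16 17 18 19 20 21 22 23
G :  0  0  1  1  0  2  1  3  2  2  3  3  4  0  5  1  0  0  1  1  4  2  2  3

3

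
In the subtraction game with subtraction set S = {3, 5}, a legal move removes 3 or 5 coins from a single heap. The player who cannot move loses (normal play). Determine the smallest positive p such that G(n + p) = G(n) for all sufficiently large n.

G(0) = 0
G(1) = mex{} = 0
G(2) = mex{} = 0
G(3) = mex{0} = 1
G(4) = mex{0} = 1
G(5) = mex{0,0} = 1
G(6) = mex{1,0} = 2
G(7) = mex{1,0} = 2
G(8) = mex{1,1} = 0
G(9) = mex{2,1} = 0
G(10) = mex{2,1} = 0
G(11) = mex{0,2} = 1
G(12) = mex{0,2} = 1
G(13) = mex{0,0} = 1
G(14) = mex{1,0} = 2
G(15) = mex{1,0} = 2
G(16) = mex{1,1} = 0
G(17) = mex{2,1} = 0
G(n+8) = G(n) holds for n = 0,…,4 (a full window of length max(S) = 5), so the sequence is purely periodic with period 8.

8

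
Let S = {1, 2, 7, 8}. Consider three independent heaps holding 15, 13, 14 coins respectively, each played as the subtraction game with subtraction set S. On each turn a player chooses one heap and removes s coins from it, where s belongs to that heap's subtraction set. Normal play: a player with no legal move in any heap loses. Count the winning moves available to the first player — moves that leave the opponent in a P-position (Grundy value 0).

4

All heaps use S = {1, 2, 7, 8}:
G(0) = 0
G(1) = mex{0} = 1
G(2) = mex{1,0} = 2
G(3) = mex{2,1} = 0
G(4) = mex{0,2} = 1
G(5) = mex{1,0} = 2
G(6) = mex{2,1} = 0
G(7) = mex{0,2,0} = 1
G(8) = mex{1,0,1,0} = 2
G(9) = mex{2,1,2,1} = 0
G(10) = mex{0,2,0,2} = 1
G(11) = mex{1,0,1,0} = 2
G(12) = mex{2,1,2,1} = 0
G(13) = mex{0,2,0,2} = 1
G(14) = mex{1,0,1,0} = 2
G(15) = mex{2,1,2,1} = 0
Heap A: G(15) = 0.
Heap B: G(13) = 1.
Heap C: G(14) = 2.
Combined Grundy value = 0 ⊕ 1 ⊕ 2 = 3.
A winning move leaves total XOR = 0, i.e. changes one component's Grundy value g to g ⊕ X where X is the current total.
Heap A: need g' = 0⊕3 = 3. Options: 15−1→G=2, 15−2→G=1, 15−7→G=2, 15−8→G=1. Hits: 0.
Heap B: need g' = 1⊕3 = 2. Options: 13−1→G=0, 13−2→G=2, 13−7→G=0, 13−8→G=2. Hits: 2.
Heap C: need g' = 2⊕3 = 1. Options: 14−1→G=1, 14−2→G=0, 14−7→G=1, 14−8→G=0. Hits: 2.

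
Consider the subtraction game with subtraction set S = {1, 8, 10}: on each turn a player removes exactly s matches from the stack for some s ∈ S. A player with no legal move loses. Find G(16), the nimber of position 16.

1

n :  0  1  2  3  4  5  6  7  8  9 10 11 12 13 14 15 16
G :  0  1  0  1  0  1  0  1  2  0  1  0  1  0  1  0  1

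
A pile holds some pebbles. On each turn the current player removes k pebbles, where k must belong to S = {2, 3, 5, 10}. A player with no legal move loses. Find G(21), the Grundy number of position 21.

n :  0  1  2  3  4  5  6  7  8  9 10 11 12 13 14 15 16 17 18 19 20 21
G :  0  0  1  1  2  2  3  0  0  1  1  2  2  3  0  0  1  1  2  2  3  0

0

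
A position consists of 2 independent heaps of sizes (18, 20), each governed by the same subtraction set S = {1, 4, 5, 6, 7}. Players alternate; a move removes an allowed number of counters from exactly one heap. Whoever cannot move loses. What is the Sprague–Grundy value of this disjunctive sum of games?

All heaps use S = {1, 4, 5, 6, 7}:
G(0) = 0
G(1) = mex{0} = 1
G(2) = mex{1} = 0
G(3) = mex{0} = 1
G(4) = mex{1,0} = 2
G(5) = mex{2,1,0} = 3
G(6) = mex{3,0,1,0} = 2
G(7) = mex{2,1,0,1,0} = 3
G(8) = mex{3,2,1,0,1} = 4
G(9) = mex{4,3,2,1,0} = 5
G(10) = mex{5,2,3,2,1} = 0
G(11) = mex{0,3,2,3,2} = 1
G(12) = mex{1,4,3,2,3} = 0
G(13) = mex{0,5,4,3,2} = 1
G(14) = mex{1,0,5,4,3} = 2
G(15) = mex{2,1,0,5,4} = 3
G(16) = mex{3,0,1,0,5} = 2
G(17) = mex{2,1,0,1,0} = 3
G(18) = mex{3,2,1,0,1} = 4
G(19) = mex{4,3,2,1,0} = 5
G(20) = mex{5,2,3,2,1} = 0
Heap A: G(18) = 4.
Heap B: G(20) = 0.
Combined Grundy value = 4 ⊕ 0 = 4.

4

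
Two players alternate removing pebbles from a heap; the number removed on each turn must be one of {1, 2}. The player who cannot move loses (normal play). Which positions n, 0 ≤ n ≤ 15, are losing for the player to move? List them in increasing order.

0, 3, 6, 9, 12, 15

G(0) = 0
G(1) = mex{0} = 1
G(2) = mex{1,0} = 2
G(3) = mex{2,1} = 0
G(4) = mex{0,2} = 1
G(5) = mex{1,0} = 2
G(6) = mex{2,1} = 0
G(7) = mex{0,2} = 1
G(8) = mex{1,0} = 2
G(9) = mex{2,1} = 0
G(10) = mex{0,2} = 1
G(11) = mex{1,0} = 2
G(12) = mex{2,1} = 0
G(13) = mex{0,2} = 1
G(14) = mex{1,0} = 2
G(15) = mex{2,1} = 0
P-positions are exactly the n with G(n) = 0.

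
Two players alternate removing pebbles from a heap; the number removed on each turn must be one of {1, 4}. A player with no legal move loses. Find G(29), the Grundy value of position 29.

2

G(0) = 0
G(1) = mex{0} = 1
G(2) = mex{1} = 0
G(3) = mex{0} = 1
G(4) = mex{1,0} = 2
G(5) = mex{2,1} = 0
G(6) = mex{0,0} = 1
G(7) = mex{1,1} = 0
G(8) = mex{0,2} = 1
G(9) = mex{1,0} = 2
G(10) = mex{2,1} = 0
G(11) = mex{0,0} = 1
G(12) = mex{1,1} = 0
G(13) = mex{0,2} = 1
G(14) = mex{1,0} = 2
G(15) = mex{2,1} = 0
G(16) = mex{0,0} = 1
G(17) = mex{1,1} = 0
G(18) = mex{0,2} = 1
G(19) = mex{1,0} = 2
G(20) = mex{2,1} = 0
G(21) = mex{0,0} = 1
G(22) = mex{1,1} = 0
G(23) = mex{0,2} = 1
G(24) = mex{1,0} = 2
G(25) = mex{2,1} = 0
G(26) = mex{0,0} = 1
G(27) = mex{1,1} = 0
G(28) = mex{0,2} = 1
G(29) = mex{1,0} = 2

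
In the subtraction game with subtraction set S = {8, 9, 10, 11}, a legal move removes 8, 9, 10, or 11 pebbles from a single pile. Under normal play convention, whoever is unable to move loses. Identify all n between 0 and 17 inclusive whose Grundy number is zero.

n :  0  1  2  3  4  5  6  7  8  9 10 11 12 13 14 15 16 17
G :  0  0  0  0  0  0  0  0  1  1  1  1  1  1  1  1  2  2
P-positions are exactly the n with G(n) = 0.

0, 1, 2, 3, 4, 5, 6, 7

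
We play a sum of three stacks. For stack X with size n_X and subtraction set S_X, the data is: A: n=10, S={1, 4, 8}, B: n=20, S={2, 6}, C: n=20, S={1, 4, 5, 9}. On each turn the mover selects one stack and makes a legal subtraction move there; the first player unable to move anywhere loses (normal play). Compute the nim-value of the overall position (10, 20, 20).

Stack A, S = {1, 4, 8}:
n :  0  1  2  3  4  5  6  7  8  9 10
G :  0  1  0  1  2  0  1  0  1  2  3
G_A(10) = 3.
Stack B, S = {2, 6}:
n :  0  1  2  3  4  5  6  7  8  9 10 11 12 13 14 15 16 17 18 19 20
G :  0  0  1  1  0  0  1  1  0  0  1  1  0  0  1  1  0  0  1  1  0
G_B(20) = 0.
Stack C, S = {1, 4, 5, 9}:
G(0) = 0
G(1) = mex{0} = 1
G(2) = mex{1} = 0
G(3) = mex{0} = 1
G(4) = mex{1,0} = 2
G(5) = mex{2,1,0} = 3
G(6) = mex{3,0,1} = 2
G(7) = mex{2,1,0} = 3
G(8) = mex{3,2,1} = 0
G(9) = mex{0,3,2,0} = 1
G(10) = mex{1,2,3,1} = 0
G(11) = mex{0,3,2,0} = 1
G(12) = mex{1,0,3,1} = 2
G(13) = mex{2,1,0,2} = 3
G(14) = mex{3,0,1,3} = 2
G(15) = mex{2,1,0,2} = 3
G(16) = mex{3,2,1,3} = 0
G(17) = mex{0,3,2,0} = 1
G(18) = mex{1,2,3,1} = 0
G(19) = mex{0,3,2,0} = 1
G(20) = mex{1,0,3,1} = 2
G_C(20) = 2.
Combined Grundy value = 3 ⊕ 0 ⊕ 2 = 1.

1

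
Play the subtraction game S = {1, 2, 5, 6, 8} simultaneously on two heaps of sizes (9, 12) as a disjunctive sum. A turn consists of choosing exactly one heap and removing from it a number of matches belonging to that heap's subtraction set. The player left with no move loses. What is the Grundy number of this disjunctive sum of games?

0

All heaps use S = {1, 2, 5, 6, 8}:
G(0) = 0
G(1) = mex{0} = 1
G(2) = mex{1,0} = 2
G(3) = mex{2,1} = 0
G(4) = mex{0,2} = 1
G(5) = mex{1,0,0} = 2
G(6) = mex{2,1,1,0} = 3
G(7) = mex{3,2,2,1} = 0
G(8) = mex{0,3,0,2,0} = 1
G(9) = mex{1,0,1,0,1} = 2
G(10) = mex{2,1,2,1,2} = 0
G(11) = mex{0,2,3,2,0} = 1
G(12) = mex{1,0,0,3,1} = 2
Heap A: G(9) = 2.
Heap B: G(12) = 2.
Combined Grundy value = 2 ⊕ 2 = 0.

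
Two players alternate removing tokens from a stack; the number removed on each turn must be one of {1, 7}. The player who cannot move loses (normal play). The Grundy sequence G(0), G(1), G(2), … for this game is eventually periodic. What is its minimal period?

n :  0  1  2  3  4  5  6  7  8  9 10 11 12 13 14
G :  0  1  0  1  0  1  0  1  0  1  0  1  0  1  0
G(n+2) = G(n) holds for n = 0,…,6 (a full window of length max(S) = 7), so the sequence is purely periodic with period 2.

2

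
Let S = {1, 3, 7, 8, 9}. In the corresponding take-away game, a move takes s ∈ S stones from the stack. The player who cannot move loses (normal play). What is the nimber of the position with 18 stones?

0

n :  0  1  2  3  4  5  6  7  8  9 10 11 12 13 14 15 16 17 18
G :  0  1  0  1  0  1  0  1  2  3  2  3  2  3  2  3  0  1  0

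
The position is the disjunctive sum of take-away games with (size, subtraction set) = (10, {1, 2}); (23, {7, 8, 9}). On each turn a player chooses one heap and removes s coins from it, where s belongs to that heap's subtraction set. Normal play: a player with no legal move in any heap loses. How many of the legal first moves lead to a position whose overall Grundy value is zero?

0

Heap A, S = {1, 2}:
n :  0  1  2  3  4  5  6  7  8  9 10
G :  0  1  2  0  1  2  0  1  2  0  1
G_A(10) = 1.
Heap B, S = {7, 8, 9}:
n :  0  1  2  3  4  5  6  7  8  9 10 11 12 13 14 15 16 17 18 19 20 21 22 23
G :  0  0  0  0  0  0  0  1  1  1  1  1  1  1  2  2  0  0  0  0  0  0  0  1
G_B(23) = 1.
Combined Grundy value = 1 ⊕ 1 = 0.
A winning move leaves total XOR = 0, i.e. changes one component's Grundy value g to g ⊕ X where X is the current total.
Heap A: target g' = 1⊕0 = 1, but every legal move changes the Grundy value (mex property), so 0 moves.
Heap B: target g' = 1⊕0 = 1, but every legal move changes the Grundy value (mex property), so 0 moves.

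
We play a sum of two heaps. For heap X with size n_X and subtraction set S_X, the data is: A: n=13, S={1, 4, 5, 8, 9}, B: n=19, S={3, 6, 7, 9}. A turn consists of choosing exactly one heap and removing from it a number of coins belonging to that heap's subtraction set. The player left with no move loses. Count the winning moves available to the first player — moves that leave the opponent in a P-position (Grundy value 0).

2

Heap A, S = {1, 4, 5, 8, 9}:
G(0) = 0
G(1) = mex{0} = 1
G(2) = mex{1} = 0
G(3) = mex{0} = 1
G(4) = mex{1,0} = 2
G(5) = mex{2,1,0} = 3
G(6) = mex{3,0,1} = 2
G(7) = mex{2,1,0} = 3
G(8) = mex{3,2,1,0} = 4
G(9) = mex{4,3,2,1,0} = 5
G(10) = mex{5,2,3,0,1} = 4
G(11) = mex{4,3,2,1,0} = 5
G(12) = mex{5,4,3,2,1} = 0
G(13) = mex{0,5,4,3,2} = 1
G_A(13) = 1.
Heap B, S = {3, 6, 7, 9}:
n :  0  1  2  3  4  5  6  7  8  9 10 11 12 13 14 15 16 17 18 19
G :  0  0  0  1  1  1  2  2  2  3  3  3  0  0  0  1  1  1  2  2
G_B(19) = 2.
Combined Grundy value = 1 ⊕ 2 = 3.
A winning move leaves total XOR = 0, i.e. changes one component's Grundy value g to g ⊕ X where X is the current total.
Heap A: need g' = 1⊕3 = 2. Options: 13−1→G=0, 13−4→G=5, 13−5→G=4, 13−8→G=3, 13−9→G=2. Hits: 1.
Heap B: need g' = 2⊕3 = 1. Options: 19−3→G=1, 19−6→G=0, 19−7→G=0, 19−9→G=3. Hits: 1.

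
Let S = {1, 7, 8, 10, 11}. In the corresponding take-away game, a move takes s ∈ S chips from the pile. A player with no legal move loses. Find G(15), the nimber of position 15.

3

G(0) = 0
G(1) = mex{0} = 1
G(2) = mex{1} = 0
G(3) = mex{0} = 1
G(4) = mex{1} = 0
G(5) = mex{0} = 1
G(6) = mex{1} = 0
G(7) = mex{0,0} = 1
G(8) = mex{1,1,0} = 2
G(9) = mex{2,0,1} = 3
G(10) = mex{3,1,0,0} = 2
G(11) = mex{2,0,1,1,0} = 3
G(12) = mex{3,1,0,0,1} = 2
G(13) = mex{2,0,1,1,0} = 3
G(14) = mex{3,1,0,0,1} = 2
G(15) = mex{2,2,1,1,0} = 3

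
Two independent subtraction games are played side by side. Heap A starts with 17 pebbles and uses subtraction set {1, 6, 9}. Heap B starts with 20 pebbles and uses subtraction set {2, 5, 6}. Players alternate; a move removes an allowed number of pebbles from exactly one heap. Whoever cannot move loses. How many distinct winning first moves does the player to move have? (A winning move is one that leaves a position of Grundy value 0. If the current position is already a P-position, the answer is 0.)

3

Heap A, S = {1, 6, 9}:
G(0) = 0
G(1) = mex{0} = 1
G(2) = mex{1} = 0
G(3) = mex{0} = 1
G(4) = mex{1} = 0
G(5) = mex{0} = 1
G(6) = mex{1,0} = 2
G(7) = mex{2,1} = 0
G(8) = mex{0,0} = 1
G(9) = mex{1,1,0} = 2
G(10) = mex{2,0,1} = 3
G(11) = mex{3,1,0} = 2
G(12) = mex{2,2,1} = 0
G(13) = mex{0,0,0} = 1
G(14) = mex{1,1,1} = 0
G(15) = mex{0,2,2} = 1
G(16) = mex{1,3,0} = 2
G(17) = mex{2,2,1} = 0
G_A(17) = 0.
Heap B, S = {2, 5, 6}:
n :  0  1  2  3  4  5  6  7  8  9 10 11 12 13 14 15 16 17 18 19 20
G :  0  0  1  1  0  2  1  3  0  2  1  0  0  1  1  0  2  1  3  0  2
G_B(20) = 2.
Combined Grundy value = 0 ⊕ 2 = 2.
A winning move leaves total XOR = 0, i.e. changes one component's Grundy value g to g ⊕ X where X is the current total.
Heap A: need g' = 0⊕2 = 2. Options: 17−1→G=2, 17−6→G=2, 17−9→G=1. Hits: 2.
Heap B: need g' = 2⊕2 = 0. Options: 20−2→G=3, 20−5→G=0, 20−6→G=1. Hits: 1.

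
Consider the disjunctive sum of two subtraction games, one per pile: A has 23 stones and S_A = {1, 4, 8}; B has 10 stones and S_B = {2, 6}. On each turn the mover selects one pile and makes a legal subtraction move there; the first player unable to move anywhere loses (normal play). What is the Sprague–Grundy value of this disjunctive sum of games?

Pile A, S = {1, 4, 8}:
G(0) = 0
G(1) = mex{0} = 1
G(2) = mex{1} = 0
G(3) = mex{0} = 1
G(4) = mex{1,0} = 2
G(5) = mex{2,1} = 0
G(6) = mex{0,0} = 1
G(7) = mex{1,1} = 0
G(8) = mex{0,2,0} = 1
G(9) = mex{1,0,1} = 2
G(10) = mex{2,1,0} = 3
G(11) = mex{3,0,1} = 2
G(12) = mex{2,1,2} = 0
G(13) = mex{0,2,0} = 1
G(14) = mex{1,3,1} = 0
G(15) = mex{0,2,0} = 1
G(16) = mex{1,0,1} = 2
G(17) = mex{2,1,2} = 0
G(18) = mex{0,0,3} = 1
G(19) = mex{1,1,2} = 0
G(20) = mex{0,2,0} = 1
G(21) = mex{1,0,1} = 2
G(22) = mex{2,1,0} = 3
G(23) = mex{3,0,1} = 2
G_A(23) = 2.
Pile B, S = {2, 6}:
n :  0  1  2  3  4  5  6  7  8  9 10
G :  0  0  1  1  0  0  1  1  0  0  1
G_B(10) = 1.
Combined Grundy value = 2 ⊕ 1 = 3.

3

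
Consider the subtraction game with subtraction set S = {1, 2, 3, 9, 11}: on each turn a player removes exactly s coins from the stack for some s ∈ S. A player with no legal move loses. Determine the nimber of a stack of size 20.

0

G(0) = 0
G(1) = mex{0} = 1
G(2) = mex{1,0} = 2
G(3) = mex{2,1,0} = 3
G(4) = mex{3,2,1} = 0
G(5) = mex{0,3,2} = 1
G(6) = mex{1,0,3} = 2
G(7) = mex{2,1,0} = 3
G(8) = mex{3,2,1} = 0
G(9) = mex{0,3,2,0} = 1
G(10) = mex{1,0,3,1} = 2
G(11) = mex{2,1,0,2,0} = 3
G(12) = mex{3,2,1,3,1} = 0
G(13) = mex{0,3,2,0,2} = 1
G(14) = mex{1,0,3,1,3} = 2
G(15) = mex{2,1,0,2,0} = 3
G(16) = mex{3,2,1,3,1} = 0
G(17) = mex{0,3,2,0,2} = 1
G(18) = mex{1,0,3,1,3} = 2
G(19) = mex{2,1,0,2,0} = 3
G(20) = mex{3,2,1,3,1} = 0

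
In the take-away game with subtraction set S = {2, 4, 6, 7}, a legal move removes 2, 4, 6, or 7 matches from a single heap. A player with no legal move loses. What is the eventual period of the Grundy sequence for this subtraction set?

n :  0  1  2  3  4  5  6  7  8  9 10 11 12 13 14 15 16 17 18 19
G :  0  0  1  1  2  2  3  3  4  0  0  1  1  2  2  3  3  4  0  0
G(n+9) = G(n) holds for n = 0,…,6 (a full window of length max(S) = 7), so the sequence is purely periodic with period 9.

9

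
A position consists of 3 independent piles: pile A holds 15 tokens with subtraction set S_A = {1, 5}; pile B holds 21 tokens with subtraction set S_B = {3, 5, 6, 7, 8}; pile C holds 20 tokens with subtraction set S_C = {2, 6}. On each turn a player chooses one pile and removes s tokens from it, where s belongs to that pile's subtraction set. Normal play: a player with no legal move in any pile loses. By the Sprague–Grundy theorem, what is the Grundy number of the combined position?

Pile A, S = {1, 5}:
G(0) = 0
G(1) = mex{0} = 1
G(2) = mex{1} = 0
G(3) = mex{0} = 1
G(4) = mex{1} = 0
G(5) = mex{0,0} = 1
G(6) = mex{1,1} = 0
G(7) = mex{0,0} = 1
G(8) = mex{1,1} = 0
G(9) = mex{0,0} = 1
G(10) = mex{1,1} = 0
G(11) = mex{0,0} = 1
G(12) = mex{1,1} = 0
G(13) = mex{0,0} = 1
G(14) = mex{1,1} = 0
G(15) = mex{0,0} = 1
G_A(15) = 1.
Pile B, S = {3, 5, 6, 7, 8}:
n :  0  1  2  3  4  5  6  7  8  9 10 11 12 13 14 15 16 17 18 19 20 21
G :  0  0  0  1  1  1  2  2  2  3  3  0  0  0  1  1  1  2  2  2  3  3
G_B(21) = 3.
Pile C, S = {2, 6}:
n :  0  1  2  3  4  5  6  7  8  9 10 11 12 13 14 15 16 17 18 19 20
G :  0  0  1  1  0  0  1  1  0  0  1  1  0  0  1  1  0  0  1  1  0
G_C(20) = 0.
Combined Grundy value = 1 ⊕ 3 ⊕ 0 = 2.

2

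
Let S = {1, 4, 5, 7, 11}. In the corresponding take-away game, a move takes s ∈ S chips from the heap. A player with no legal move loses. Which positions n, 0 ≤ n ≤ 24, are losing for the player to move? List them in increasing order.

G(0) = 0
G(1) = mex{0} = 1
G(2) = mex{1} = 0
G(3) = mex{0} = 1
G(4) = mex{1,0} = 2
G(5) = mex{2,1,0} = 3
G(6) = mex{3,0,1} = 2
G(7) = mex{2,1,0,0} = 3
G(8) = mex{3,2,1,1} = 0
G(9) = mex{0,3,2,0} = 1
G(10) = mex{1,2,3,1} = 0
G(11) = mex{0,3,2,2,0} = 1
G(12) = mex{1,0,3,3,1} = 2
G(13) = mex{2,1,0,2,0} = 3
G(14) = mex{3,0,1,3,1} = 2
G(15) = mex{2,1,0,0,2} = 3
G(16) = mex{3,2,1,1,3} = 0
G(17) = mex{0,3,2,0,2} = 1
G(18) = mex{1,2,3,1,3} = 0
G(19) = mex{0,3,2,2,0} = 1
G(20) = mex{1,0,3,3,1} = 2
G(21) = mex{2,1,0,2,0} = 3
G(22) = mex{3,0,1,3,1} = 2
G(23) = mex{2,1,0,0,2} = 3
G(24) = mex{3,2,1,1,3} = 0
P-positions are exactly the n with G(n) = 0.

0, 2, 8, 10, 16, 18, 24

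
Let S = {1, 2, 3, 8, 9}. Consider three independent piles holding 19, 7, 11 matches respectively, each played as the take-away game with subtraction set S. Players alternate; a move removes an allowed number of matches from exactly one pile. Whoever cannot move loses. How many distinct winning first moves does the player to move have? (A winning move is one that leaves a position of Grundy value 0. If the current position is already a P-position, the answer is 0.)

All piles use S = {1, 2, 3, 8, 9}:
n :  0  1  2  3  4  5  6  7  8  9 10 11 12 13 14 15 16 17 18 19
G :  0  1  2  3  0  1  2  3  4  5  0  1  2  3  0  1  2  3  4  5
Pile A: G(19) = 5.
Pile B: G(7) = 3.
Pile C: G(11) = 1.
Combined Grundy value = 5 ⊕ 3 ⊕ 1 = 7.
A winning move leaves total XOR = 0, i.e. changes one component's Grundy value g to g ⊕ X where X is the current total.
Pile A: need g' = 5⊕7 = 2. Options: 19−1→G=4, 19−2→G=3, 19−3→G=2, 19−8→G=1, 19−9→G=0. Hits: 1.
Pile B: need g' = 3⊕7 = 4. Options: 7−1→G=2, 7−2→G=1, 7−3→G=0. Hits: 0.
Pile C: need g' = 1⊕7 = 6. Options: 11−1→G=0, 11−2→G=5, 11−3→G=4, 11−8→G=3, 11−9→G=2. Hits: 0.

1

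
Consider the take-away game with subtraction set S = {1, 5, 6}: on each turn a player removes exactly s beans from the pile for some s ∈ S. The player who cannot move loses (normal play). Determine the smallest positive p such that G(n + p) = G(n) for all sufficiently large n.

G(0) = 0
G(1) = mex{0} = 1
G(2) = mex{1} = 0
G(3) = mex{0} = 1
G(4) = mex{1} = 0
G(5) = mex{0,0} = 1
G(6) = mex{1,1,0} = 2
G(7) = mex{2,0,1} = 3
G(8) = mex{3,1,0} = 2
G(9) = mex{2,0,1} = 3
G(10) = mex{3,1,0} = 2
G(11) = mex{2,2,1} = 0
G(12) = mex{0,3,2} = 1
G(13) = mex{1,2,3} = 0
G(14) = mex{0,3,2} = 1
G(15) = mex{1,2,3} = 0
G(16) = mex{0,0,2} = 1
G(17) = mex{1,1,0} = 2
G(18) = mex{2,0,1} = 3
G(19) = mex{3,1,0} = 2
G(20) = mex{2,0,1} = 3
G(21) = mex{3,1,0} = 2
G(22) = mex{2,2,1} = 0
G(23) = mex{0,3,2} = 1
G(n+11) = G(n) holds for n = 0,…,5 (a full window of length max(S) = 6), so the sequence is purely periodic with period 11.

11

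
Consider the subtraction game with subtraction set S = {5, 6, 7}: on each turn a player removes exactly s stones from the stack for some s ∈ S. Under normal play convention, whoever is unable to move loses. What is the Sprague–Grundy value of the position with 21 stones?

G(0) = 0
G(1) = mex{} = 0
G(2) = mex{} = 0
G(3) = mex{} = 0
G(4) = mex{} = 0
G(5) = mex{0} = 1
G(6) = mex{0,0} = 1
G(7) = mex{0,0,0} = 1
G(8) = mex{0,0,0} = 1
G(9) = mex{0,0,0} = 1
G(10) = mex{1,0,0} = 2
G(11) = mex{1,1,0} = 2
G(12) = mex{1,1,1} = 0
G(13) = mex{1,1,1} = 0
G(14) = mex{1,1,1} = 0
G(15) = mex{2,1,1} = 0
G(16) = mex{2,2,1} = 0
G(17) = mex{0,2,2} = 1
G(18) = mex{0,0,2} = 1
G(19) = mex{0,0,0} = 1
G(20) = mex{0,0,0} = 1
G(21) = mex{0,0,0} = 1

1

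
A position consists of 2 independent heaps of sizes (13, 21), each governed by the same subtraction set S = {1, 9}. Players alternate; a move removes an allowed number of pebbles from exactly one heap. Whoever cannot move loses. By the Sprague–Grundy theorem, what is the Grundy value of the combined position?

All heaps use S = {1, 9}:
n :  0  1  2  3  4  5  6  7  8  9 10 11 12 13 14 15 16 17 18 19 20 21
G :  0  1  0  1  0  1  0  1  0  1  0  1  0  1  0  1  0  1  0  1  0  1
Heap A: G(13) = 1.
Heap B: G(21) = 1.
Combined Grundy value = 1 ⊕ 1 = 0.

0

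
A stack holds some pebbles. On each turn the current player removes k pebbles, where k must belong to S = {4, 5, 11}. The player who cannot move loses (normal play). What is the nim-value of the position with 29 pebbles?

G(0) = 0
G(1) = mex{} = 0
G(2) = mex{} = 0
G(3) = mex{} = 0
G(4) = mex{0} = 1
G(5) = mex{0,0} = 1
G(6) = mex{0,0} = 1
G(7) = mex{0,0} = 1
G(8) = mex{1,0} = 2
G(9) = mex{1,1} = 0
G(10) = mex{1,1} = 0
G(11) = mex{1,1,0} = 2
G(12) = mex{2,1,0} = 3
G(13) = mex{0,2,0} = 1
G(14) = mex{0,0,0} = 1
G(15) = mex{2,0,1} = 3
G(16) = mex{3,2,1} = 0
G(17) = mex{1,3,1} = 0
G(18) = mex{1,1,1} = 0
G(19) = mex{3,1,2} = 0
G(20) = mex{0,3,0} = 1
G(21) = mex{0,0,0} = 1
G(22) = mex{0,0,2} = 1
G(23) = mex{0,0,3} = 1
G(24) = mex{1,0,1} = 2
G(25) = mex{1,1,1} = 0
G(26) = mex{1,1,3} = 0
G(27) = mex{1,1,0} = 2
G(28) = mex{2,1,0} = 3
G(29) = mex{0,2,0} = 1

1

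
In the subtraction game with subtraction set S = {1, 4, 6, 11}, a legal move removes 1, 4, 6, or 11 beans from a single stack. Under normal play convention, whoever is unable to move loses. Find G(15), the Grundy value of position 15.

0

G(0) = 0
G(1) = mex{0} = 1
G(2) = mex{1} = 0
G(3) = mex{0} = 1
G(4) = mex{1,0} = 2
G(5) = mex{2,1} = 0
G(6) = mex{0,0,0} = 1
G(7) = mex{1,1,1} = 0
G(8) = mex{0,2,0} = 1
G(9) = mex{1,0,1} = 2
G(10) = mex{2,1,2} = 0
G(11) = mex{0,0,0,0} = 1
G(12) = mex{1,1,1,1} = 0
G(13) = mex{0,2,0,0} = 1
G(14) = mex{1,0,1,1} = 2
G(15) = mex{2,1,2,2} = 0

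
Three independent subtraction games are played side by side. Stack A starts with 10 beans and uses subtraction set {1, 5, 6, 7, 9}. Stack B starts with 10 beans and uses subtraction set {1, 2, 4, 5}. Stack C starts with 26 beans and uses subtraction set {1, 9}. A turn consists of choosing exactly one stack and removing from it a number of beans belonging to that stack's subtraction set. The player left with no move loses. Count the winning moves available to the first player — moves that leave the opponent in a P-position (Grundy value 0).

Stack A, S = {1, 5, 6, 7, 9}:
G(0) = 0
G(1) = mex{0} = 1
G(2) = mex{1} = 0
G(3) = mex{0} = 1
G(4) = mex{1} = 0
G(5) = mex{0,0} = 1
G(6) = mex{1,1,0} = 2
G(7) = mex{2,0,1,0} = 3
G(8) = mex{3,1,0,1} = 2
G(9) = mex{2,0,1,0,0} = 3
G(10) = mex{3,1,0,1,1} = 2
G_A(10) = 2.
Stack B, S = {1, 2, 4, 5}:
G(0) = 0
G(1) = mex{0} = 1
G(2) = mex{1,0} = 2
G(3) = mex{2,1} = 0
G(4) = mex{0,2,0} = 1
G(5) = mex{1,0,1,0} = 2
G(6) = mex{2,1,2,1} = 0
G(7) = mex{0,2,0,2} = 1
G(8) = mex{1,0,1,0} = 2
G(9) = mex{2,1,2,1} = 0
G(10) = mex{0,2,0,2} = 1
G_B(10) = 1.
Stack C, S = {1, 9}:
G(0) = 0
G(1) = mex{0} = 1
G(2) = mex{1} = 0
G(3) = mex{0} = 1
G(4) = mex{1} = 0
G(5) = mex{0} = 1
G(6) = mex{1} = 0
G(7) = mex{0} = 1
G(8) = mex{1} = 0
G(9) = mex{0,0} = 1
G(10) = mex{1,1} = 0
G(11) = mex{0,0} = 1
G(12) = mex{1,1} = 0
G(13) = mex{0,0} = 1
G(14) = mex{1,1} = 0
G(15) = mex{0,0} = 1
G(16) = mex{1,1} = 0
G(17) = mex{0,0} = 1
G(18) = mex{1,1} = 0
G(19) = mex{0,0} = 1
G(20) = mex{1,1} = 0
G(21) = mex{0,0} = 1
G(22) = mex{1,1} = 0
G(23) = mex{0,0} = 1
G(24) = mex{1,1} = 0
G(25) = mex{0,0} = 1
G(26) = mex{1,1} = 0
G_C(26) = 0.
Combined Grundy value = 2 ⊕ 1 ⊕ 0 = 3.
A winning move leaves total XOR = 0, i.e. changes one component's Grundy value g to g ⊕ X where X is the current total.
Stack A: need g' = 2⊕3 = 1. Options: 10−1→G=3, 10−5→G=1, 10−6→G=0, 10−7→G=1, 10−9→G=1. Hits: 3.
Stack B: need g' = 1⊕3 = 2. Options: 10−1→G=0, 10−2→G=2, 10−4→G=0, 10−5→G=2. Hits: 2.
Stack C: need g' = 0⊕3 = 3. Options: 26−1→G=1, 26−9→G=1. Hits: 0.

5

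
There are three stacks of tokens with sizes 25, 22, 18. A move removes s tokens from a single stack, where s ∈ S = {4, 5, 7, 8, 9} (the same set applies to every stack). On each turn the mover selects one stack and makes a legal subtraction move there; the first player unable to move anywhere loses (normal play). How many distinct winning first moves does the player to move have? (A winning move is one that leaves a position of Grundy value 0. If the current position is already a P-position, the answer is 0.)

All stacks use S = {4, 5, 7, 8, 9}:
n :  0  1  2  3  4  5  6  7  8  9 10 11 12 13 14 15 16 17 18 19 20 21 22 23 24 25
G :  0  0  0  0  1  1  1  1  2  2  2  2  3  0  0  0  0  1  1  1  1  2  2  2  2  3
Stack A: G(25) = 3.
Stack B: G(22) = 2.
Stack C: G(18) = 1.
Combined Grundy value = 3 ⊕ 2 ⊕ 1 = 0.
A winning move leaves total XOR = 0, i.e. changes one component's Grundy value g to g ⊕ X where X is the current total.
Stack A: target g' = 3⊕0 = 3, but every legal move changes the Grundy value (mex property), so 0 moves.
Stack B: target g' = 2⊕0 = 2, but every legal move changes the Grundy value (mex property), so 0 moves.
Stack C: target g' = 1⊕0 = 1, but every legal move changes the Grundy value (mex property), so 0 moves.

0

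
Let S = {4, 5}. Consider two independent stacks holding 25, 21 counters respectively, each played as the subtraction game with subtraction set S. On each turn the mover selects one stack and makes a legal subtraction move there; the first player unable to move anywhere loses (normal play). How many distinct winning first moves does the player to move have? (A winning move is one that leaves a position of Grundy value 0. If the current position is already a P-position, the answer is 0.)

3

All stacks use S = {4, 5}:
n :  0  1  2  3  4  5  6  7  8  9 10 11 12 13 14 15 16 17 18 19 20 21 22 23 24 25
G :  0  0  0  0  1  1  1  1  2  0  0  0  0  1  1  1  1  2  0  0  0  0  1  1  1  1
Stack A: G(25) = 1.
Stack B: G(21) = 0.
Combined Grundy value = 1 ⊕ 0 = 1.
A winning move leaves total XOR = 0, i.e. changes one component's Grundy value g to g ⊕ X where X is the current total.
Stack A: need g' = 1⊕1 = 0. Options: 25−4→G=0, 25−5→G=0. Hits: 2.
Stack B: need g' = 0⊕1 = 1. Options: 21−4→G=2, 21−5→G=1. Hits: 1.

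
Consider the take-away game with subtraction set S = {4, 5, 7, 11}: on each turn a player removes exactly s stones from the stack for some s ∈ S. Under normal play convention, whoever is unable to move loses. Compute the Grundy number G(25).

2

G(0) = 0
G(1) = mex{} = 0
G(2) = mex{} = 0
G(3) = mex{} = 0
G(4) = mex{0} = 1
G(5) = mex{0,0} = 1
G(6) = mex{0,0} = 1
G(7) = mex{0,0,0} = 1
G(8) = mex{1,0,0} = 2
G(9) = mex{1,1,0} = 2
G(10) = mex{1,1,0} = 2
G(11) = mex{1,1,1,0} = 2
G(12) = mex{2,1,1,0} = 3
G(13) = mex{2,2,1,0} = 3
G(14) = mex{2,2,1,0} = 3
G(15) = mex{2,2,2,1} = 0
G(16) = mex{3,2,2,1} = 0
G(17) = mex{3,3,2,1} = 0
G(18) = mex{3,3,2,1} = 0
G(19) = mex{0,3,3,2} = 1
G(20) = mex{0,0,3,2} = 1
G(21) = mex{0,0,3,2} = 1
G(22) = mex{0,0,0,2} = 1
G(23) = mex{1,0,0,3} = 2
G(24) = mex{1,1,0,3} = 2
G(25) = mex{1,1,0,3} = 2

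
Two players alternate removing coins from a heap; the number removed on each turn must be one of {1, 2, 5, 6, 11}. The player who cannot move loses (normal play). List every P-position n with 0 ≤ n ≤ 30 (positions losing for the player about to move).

0, 3, 7, 10, 17, 20, 24, 27

n :  0  1  2  3  4  5  6  7  8  9 10 11 12 13 14 15 16 17 18 19 20 21 22 23 24 25 26 27 28 29 30
G :  0  1  2  0  1  2  3  0  1  2  0  1  2  3  4  5  3  0  1  2  0  1  2  3  0  1  2  0  1  2  3
P-positions are exactly the n with G(n) = 0.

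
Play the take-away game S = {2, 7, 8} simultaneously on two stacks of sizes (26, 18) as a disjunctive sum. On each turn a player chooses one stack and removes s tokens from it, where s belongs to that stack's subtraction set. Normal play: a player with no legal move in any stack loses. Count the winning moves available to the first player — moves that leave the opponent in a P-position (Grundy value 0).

All stacks use S = {2, 7, 8}:
n :  0  1  2  3  4  5  6  7  8  9 10 11 12 13 14 15 16 17 18 19 20 21 22 23 24 25 26
G :  0  0  1  1  0  0  1  1  2  2  0  3  1  2  0  0  1  1  2  0  0  1  1  2  0  0  1
Stack A: G(26) = 1.
Stack B: G(18) = 2.
Combined Grundy value = 1 ⊕ 2 = 3.
A winning move leaves total XOR = 0, i.e. changes one component's Grundy value g to g ⊕ X where X is the current total.
Stack A: need g' = 1⊕3 = 2. Options: 26−2→G=0, 26−7→G=0, 26−8→G=2. Hits: 1.
Stack B: need g' = 2⊕3 = 1. Options: 18−2→G=1, 18−7→G=3, 18−8→G=0. Hits: 1.

2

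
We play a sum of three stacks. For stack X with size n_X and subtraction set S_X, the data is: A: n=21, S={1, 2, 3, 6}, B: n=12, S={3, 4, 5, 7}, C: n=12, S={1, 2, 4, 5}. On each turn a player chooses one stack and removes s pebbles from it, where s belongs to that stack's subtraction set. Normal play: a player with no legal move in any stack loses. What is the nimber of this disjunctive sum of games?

1

Stack A, S = {1, 2, 3, 6}:
G(0) = 0
G(1) = mex{0} = 1
G(2) = mex{1,0} = 2
G(3) = mex{2,1,0} = 3
G(4) = mex{3,2,1} = 0
G(5) = mex{0,3,2} = 1
G(6) = mex{1,0,3,0} = 2
G(7) = mex{2,1,0,1} = 3
G(8) = mex{3,2,1,2} = 0
G(9) = mex{0,3,2,3} = 1
G(10) = mex{1,0,3,0} = 2
G(11) = mex{2,1,0,1} = 3
G(12) = mex{3,2,1,2} = 0
G(13) = mex{0,3,2,3} = 1
G(14) = mex{1,0,3,0} = 2
G(15) = mex{2,1,0,1} = 3
G(16) = mex{3,2,1,2} = 0
G(17) = mex{0,3,2,3} = 1
G(18) = mex{1,0,3,0} = 2
G(19) = mex{2,1,0,1} = 3
G(20) = mex{3,2,1,2} = 0
G(21) = mex{0,3,2,3} = 1
G_A(21) = 1.
Stack B, S = {3, 4, 5, 7}:
G(0) = 0
G(1) = mex{} = 0
G(2) = mex{} = 0
G(3) = mex{0} = 1
G(4) = mex{0,0} = 1
G(5) = mex{0,0,0} = 1
G(6) = mex{1,0,0} = 2
G(7) = mex{1,1,0,0} = 2
G(8) = mex{1,1,1,0} = 2
G(9) = mex{2,1,1,0} = 3
G(10) = mex{2,2,1,1} = 0
G(11) = mex{2,2,2,1} = 0
G(12) = mex{3,2,2,1} = 0
G_B(12) = 0.
Stack C, S = {1, 2, 4, 5}:
G(0) = 0
G(1) = mex{0} = 1
G(2) = mex{1,0} = 2
G(3) = mex{2,1} = 0
G(4) = mex{0,2,0} = 1
G(5) = mex{1,0,1,0} = 2
G(6) = mex{2,1,2,1} = 0
G(7) = mex{0,2,0,2} = 1
G(8) = mex{1,0,1,0} = 2
G(9) = mex{2,1,2,1} = 0
G(10) = mex{0,2,0,2} = 1
G(11) = mex{1,0,1,0} = 2
G(12) = mex{2,1,2,1} = 0
G_C(12) = 0.
Combined Grundy value = 1 ⊕ 0 ⊕ 0 = 1.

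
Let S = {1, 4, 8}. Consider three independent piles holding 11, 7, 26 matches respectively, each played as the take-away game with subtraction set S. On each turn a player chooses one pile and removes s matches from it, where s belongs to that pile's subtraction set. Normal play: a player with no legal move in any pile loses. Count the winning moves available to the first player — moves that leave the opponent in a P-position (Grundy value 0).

All piles use S = {1, 4, 8}:
n :  0  1  2  3  4  5  6  7  8  9 10 11 12 13 14 15 16 17 18 19 20 21 22 23 24 25 26
G :  0  1  0  1  2  0  1  0  1  2  3  2  0  1  0  1  2  0  1  0  1  2  3  2  0  1  0
Pile A: G(11) = 2.
Pile B: G(7) = 0.
Pile C: G(26) = 0.
Combined Grundy value = 2 ⊕ 0 ⊕ 0 = 2.
A winning move leaves total XOR = 0, i.e. changes one component's Grundy value g to g ⊕ X where X is the current total.
Pile A: need g' = 2⊕2 = 0. Options: 11−1→G=3, 11−4→G=0, 11−8→G=1. Hits: 1.
Pile B: need g' = 0⊕2 = 2. Options: 7−1→G=1, 7−4→G=1. Hits: 0.
Pile C: need g' = 0⊕2 = 2. Options: 26−1→G=1, 26−4→G=3, 26−8→G=1. Hits: 0.

1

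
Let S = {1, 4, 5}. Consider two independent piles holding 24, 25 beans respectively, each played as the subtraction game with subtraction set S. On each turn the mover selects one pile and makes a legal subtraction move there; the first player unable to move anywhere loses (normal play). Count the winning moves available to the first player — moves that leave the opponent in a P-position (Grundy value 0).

2

All piles use S = {1, 4, 5}:
n :  0  1  2  3  4  5  6  7  8  9 10 11 12 13 14 15 16 17 18 19 20 21 22 23 24 25
G :  0  1  0  1  2  3  2  3  0  1  0  1  2  3  2  3  0  1  0  1  2  3  2  3  0  1
Pile A: G(24) = 0.
Pile B: G(25) = 1.
Combined Grundy value = 0 ⊕ 1 = 1.
A winning move leaves total XOR = 0, i.e. changes one component's Grundy value g to g ⊕ X where X is the current total.
Pile A: need g' = 0⊕1 = 1. Options: 24−1→G=3, 24−4→G=2, 24−5→G=1. Hits: 1.
Pile B: need g' = 1⊕1 = 0. Options: 25−1→G=0, 25−4→G=3, 25−5→G=2. Hits: 1.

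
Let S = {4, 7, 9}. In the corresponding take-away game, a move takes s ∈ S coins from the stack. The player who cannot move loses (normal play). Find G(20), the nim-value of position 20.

n :  0  1  2  3  4  5  6  7  8  9 10 11 12 13 14 15 16 17 18 19 20
G :  0  0  0  0  1  1  1  1  2  2  2  2  3  0  0  0  0  1  1  1  1

1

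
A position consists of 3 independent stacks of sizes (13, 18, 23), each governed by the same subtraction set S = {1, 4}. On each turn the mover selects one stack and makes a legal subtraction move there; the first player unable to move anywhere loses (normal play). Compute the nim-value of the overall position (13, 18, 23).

All stacks use S = {1, 4}:
G(0) = 0
G(1) = mex{0} = 1
G(2) = mex{1} = 0
G(3) = mex{0} = 1
G(4) = mex{1,0} = 2
G(5) = mex{2,1} = 0
G(6) = mex{0,0} = 1
G(7) = mex{1,1} = 0
G(8) = mex{0,2} = 1
G(9) = mex{1,0} = 2
G(10) = mex{2,1} = 0
G(11) = mex{0,0} = 1
G(12) = mex{1,1} = 0
G(13) = mex{0,2} = 1
G(14) = mex{1,0} = 2
G(15) = mex{2,1} = 0
G(16) = mex{0,0} = 1
G(17) = mex{1,1} = 0
G(18) = mex{0,2} = 1
G(19) = mex{1,0} = 2
G(20) = mex{2,1} = 0
G(21) = mex{0,0} = 1
G(22) = mex{1,1} = 0
G(23) = mex{0,2} = 1
Stack A: G(13) = 1.
Stack B: G(18) = 1.
Stack C: G(23) = 1.
Combined Grundy value = 1 ⊕ 1 ⊕ 1 = 1.

1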